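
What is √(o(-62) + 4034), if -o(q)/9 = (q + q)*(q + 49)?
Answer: I*√10474 ≈ 102.34*I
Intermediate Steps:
o(q) = -18*q*(49 + q) (o(q) = -9*(q + q)*(q + 49) = -9*2*q*(49 + q) = -18*q*(49 + q))
√(o(-62) + 4034) = √(-18*(-62)*(49 - 62) + 4034) = √(-18*(-62)*(-13) + 4034) = √(-14508 + 4034) = √(-10474) = I*√10474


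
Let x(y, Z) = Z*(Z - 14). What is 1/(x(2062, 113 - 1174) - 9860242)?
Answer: -1/8719667 ≈ -1.1468e-7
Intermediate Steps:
x(y, Z) = Z*(-14 + Z)
1/(x(2062, 113 - 1174) - 9860242) = 1/((113 - 1174)*(-14 + (113 - 1174)) - 9860242) = 1/(-1061*(-14 - 1061) - 9860242) = 1/(-1061*(-1075) - 9860242) = 1/(1140575 - 9860242) = 1/(-8719667) = -1/8719667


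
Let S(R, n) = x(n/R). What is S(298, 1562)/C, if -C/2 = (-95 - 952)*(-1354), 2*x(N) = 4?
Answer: -1/1417638 ≈ -7.0540e-7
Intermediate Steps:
x(N) = 2 (x(N) = (½)*4 = 2)
S(R, n) = 2
C = -2835276 (C = -2*(-95 - 952)*(-1354) = -(-2094)*(-1354) = -2*1417638 = -2835276)
S(298, 1562)/C = 2/(-2835276) = 2*(-1/2835276) = -1/1417638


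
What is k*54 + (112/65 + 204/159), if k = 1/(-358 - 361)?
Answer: 7259934/2476955 ≈ 2.9310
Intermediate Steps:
k = -1/719 (k = 1/(-719) = -1/719 ≈ -0.0013908)
k*54 + (112/65 + 204/159) = -1/719*54 + (112/65 + 204/159) = -54/719 + (112*(1/65) + 204*(1/159)) = -54/719 + (112/65 + 68/53) = -54/719 + 10356/3445 = 7259934/2476955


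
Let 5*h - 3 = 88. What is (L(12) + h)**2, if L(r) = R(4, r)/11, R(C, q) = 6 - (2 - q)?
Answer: 1168561/3025 ≈ 386.30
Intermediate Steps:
R(C, q) = 4 + q (R(C, q) = 6 + (-2 + q) = 4 + q)
h = 91/5 (h = 3/5 + (1/5)*88 = 3/5 + 88/5 = 91/5 ≈ 18.200)
L(r) = 4/11 + r/11 (L(r) = (4 + r)/11 = (4 + r)*(1/11) = 4/11 + r/11)
(L(12) + h)**2 = ((4/11 + (1/11)*12) + 91/5)**2 = ((4/11 + 12/11) + 91/5)**2 = (16/11 + 91/5)**2 = (1081/55)**2 = 1168561/3025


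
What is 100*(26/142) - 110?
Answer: -6510/71 ≈ -91.690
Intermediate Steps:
100*(26/142) - 110 = 100*(26*(1/142)) - 110 = 100*(13/71) - 110 = 1300/71 - 110 = -6510/71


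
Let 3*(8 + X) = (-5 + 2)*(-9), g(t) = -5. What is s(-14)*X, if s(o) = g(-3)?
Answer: -5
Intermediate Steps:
s(o) = -5
X = 1 (X = -8 + ((-5 + 2)*(-9))/3 = -8 + (-3*(-9))/3 = -8 + (⅓)*27 = -8 + 9 = 1)
s(-14)*X = -5*1 = -5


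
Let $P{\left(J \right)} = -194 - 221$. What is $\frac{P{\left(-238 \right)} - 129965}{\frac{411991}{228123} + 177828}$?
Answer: $- \frac{5948535348}{8113413767} \approx -0.73317$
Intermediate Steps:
$P{\left(J \right)} = -415$
$\frac{P{\left(-238 \right)} - 129965}{\frac{411991}{228123} + 177828} = \frac{-415 - 129965}{\frac{411991}{228123} + 177828} = - \frac{130380}{411991 \cdot \frac{1}{228123} + 177828} = - \frac{130380}{\frac{411991}{228123} + 177828} = - \frac{130380}{\frac{40567068835}{228123}} = \left(-130380\right) \frac{228123}{40567068835} = - \frac{5948535348}{8113413767}$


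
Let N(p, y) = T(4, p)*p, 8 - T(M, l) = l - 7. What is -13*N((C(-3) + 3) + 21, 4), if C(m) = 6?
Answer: 5850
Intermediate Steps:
T(M, l) = 15 - l (T(M, l) = 8 - (l - 7) = 8 - (-7 + l) = 8 + (7 - l) = 15 - l)
N(p, y) = p*(15 - p) (N(p, y) = (15 - p)*p = p*(15 - p))
-13*N((C(-3) + 3) + 21, 4) = -13*((6 + 3) + 21)*(15 - ((6 + 3) + 21)) = -13*(9 + 21)*(15 - (9 + 21)) = -390*(15 - 1*30) = -390*(15 - 30) = -390*(-15) = -13*(-450) = 5850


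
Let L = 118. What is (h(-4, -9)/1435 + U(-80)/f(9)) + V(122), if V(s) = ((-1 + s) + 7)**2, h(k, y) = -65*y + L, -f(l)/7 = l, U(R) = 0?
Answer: 23511743/1435 ≈ 16385.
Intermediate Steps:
f(l) = -7*l
h(k, y) = 118 - 65*y (h(k, y) = -65*y + 118 = 118 - 65*y)
V(s) = (6 + s)**2
(h(-4, -9)/1435 + U(-80)/f(9)) + V(122) = ((118 - 65*(-9))/1435 + 0/((-7*9))) + (6 + 122)**2 = ((118 + 585)*(1/1435) + 0/(-63)) + 128**2 = (703*(1/1435) + 0*(-1/63)) + 16384 = (703/1435 + 0) + 16384 = 703/1435 + 16384 = 23511743/1435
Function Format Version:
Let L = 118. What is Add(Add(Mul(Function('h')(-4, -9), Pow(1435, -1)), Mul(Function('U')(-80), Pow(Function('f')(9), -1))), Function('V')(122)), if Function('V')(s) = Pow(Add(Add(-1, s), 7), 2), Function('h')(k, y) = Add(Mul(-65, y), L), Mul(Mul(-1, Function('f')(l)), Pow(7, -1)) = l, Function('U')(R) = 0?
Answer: Rational(23511743, 1435) ≈ 16385.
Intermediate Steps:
Function('f')(l) = Mul(-7, l)
Function('h')(k, y) = Add(118, Mul(-65, y)) (Function('h')(k, y) = Add(Mul(-65, y), 118) = Add(118, Mul(-65, y)))
Function('V')(s) = Pow(Add(6, s), 2)
Add(Add(Mul(Function('h')(-4, -9), Pow(1435, -1)), Mul(Function('U')(-80), Pow(Function('f')(9), -1))), Function('V')(122)) = Add(Add(Mul(Add(118, Mul(-65, -9)), Pow(1435, -1)), Mul(0, Pow(Mul(-7, 9), -1))), Pow(Add(6, 122), 2)) = Add(Add(Mul(Add(118, 585), Rational(1, 1435)), Mul(0, Pow(-63, -1))), Pow(128, 2)) = Add(Add(Mul(703, Rational(1, 1435)), Mul(0, Rational(-1, 63))), 16384) = Add(Add(Rational(703, 1435), 0), 16384) = Add(Rational(703, 1435), 16384) = Rational(23511743, 1435)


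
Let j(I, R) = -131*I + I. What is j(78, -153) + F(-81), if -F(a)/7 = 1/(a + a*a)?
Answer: -65707207/6480 ≈ -10140.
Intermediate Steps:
j(I, R) = -130*I
F(a) = -7/(a + a²) (F(a) = -7/(a + a*a) = -7/(a + a²))
j(78, -153) + F(-81) = -130*78 - 7/(-81*(1 - 81)) = -10140 - 7*(-1/81)/(-80) = -10140 - 7*(-1/81)*(-1/80) = -10140 - 7/6480 = -65707207/6480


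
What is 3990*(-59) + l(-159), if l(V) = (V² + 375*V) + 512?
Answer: -269242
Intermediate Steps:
l(V) = 512 + V² + 375*V
3990*(-59) + l(-159) = 3990*(-59) + (512 + (-159)² + 375*(-159)) = -235410 + (512 + 25281 - 59625) = -235410 - 33832 = -269242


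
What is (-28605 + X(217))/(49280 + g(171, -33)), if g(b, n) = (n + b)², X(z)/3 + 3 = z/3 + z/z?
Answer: -14197/34162 ≈ -0.41558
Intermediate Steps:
X(z) = -6 + z (X(z) = -9 + 3*(z/3 + z/z) = -9 + 3*(z*(⅓) + 1) = -9 + 3*(z/3 + 1) = -9 + 3*(1 + z/3) = -9 + (3 + z) = -6 + z)
g(b, n) = (b + n)²
(-28605 + X(217))/(49280 + g(171, -33)) = (-28605 + (-6 + 217))/(49280 + (171 - 33)²) = (-28605 + 211)/(49280 + 138²) = -28394/(49280 + 19044) = -28394/68324 = -28394*1/68324 = -14197/34162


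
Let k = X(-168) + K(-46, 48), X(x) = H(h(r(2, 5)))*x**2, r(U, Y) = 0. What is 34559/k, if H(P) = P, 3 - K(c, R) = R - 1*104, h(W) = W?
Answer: 34559/59 ≈ 585.75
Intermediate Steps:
K(c, R) = 107 - R (K(c, R) = 3 - (R - 1*104) = 3 - (R - 104) = 3 - (-104 + R) = 3 + (104 - R) = 107 - R)
X(x) = 0 (X(x) = 0*x**2 = 0)
k = 59 (k = 0 + (107 - 1*48) = 0 + (107 - 48) = 0 + 59 = 59)
34559/k = 34559/59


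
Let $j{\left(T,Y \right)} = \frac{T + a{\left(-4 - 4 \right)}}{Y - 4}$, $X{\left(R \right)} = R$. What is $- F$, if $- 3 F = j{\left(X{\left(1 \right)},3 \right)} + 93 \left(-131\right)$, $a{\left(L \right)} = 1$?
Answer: $- \frac{12185}{3} \approx -4061.7$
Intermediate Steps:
$j{\left(T,Y \right)} = \frac{1 + T}{-4 + Y}$ ($j{\left(T,Y \right)} = \frac{T + 1}{Y - 4} = \frac{1 + T}{-4 + Y}$)
$F = \frac{12185}{3}$ ($F = - \frac{\frac{1 + 1}{-4 + 3} + 93 \left(-131\right)}{3} = - \frac{\frac{1}{-1} \cdot 2 - 12183}{3} = - \frac{\left(-1\right) 2 - 12183}{3} = - \frac{-2 - 12183}{3} = \left(- \frac{1}{3}\right) \left(-12185\right) = \frac{12185}{3} \approx 4061.7$)
$- F = \left(-1\right) \frac{12185}{3} = - \frac{12185}{3}$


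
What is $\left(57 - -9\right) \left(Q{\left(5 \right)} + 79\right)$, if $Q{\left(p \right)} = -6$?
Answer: $4818$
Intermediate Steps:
$\left(57 - -9\right) \left(Q{\left(5 \right)} + 79\right) = \left(57 - -9\right) \left(-6 + 79\right) = \left(57 + 9\right) 73 = 66 \cdot 73 = 4818$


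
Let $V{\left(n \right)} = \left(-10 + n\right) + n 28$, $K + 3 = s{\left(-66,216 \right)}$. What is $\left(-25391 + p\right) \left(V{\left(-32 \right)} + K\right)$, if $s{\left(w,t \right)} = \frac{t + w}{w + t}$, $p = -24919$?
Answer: $47291400$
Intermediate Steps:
$s{\left(w,t \right)} = 1$ ($s{\left(w,t \right)} = \frac{t + w}{t + w} = 1$)
$K = -2$ ($K = -3 + 1 = -2$)
$V{\left(n \right)} = -10 + 29 n$ ($V{\left(n \right)} = \left(-10 + n\right) + 28 n = -10 + 29 n$)
$\left(-25391 + p\right) \left(V{\left(-32 \right)} + K\right) = \left(-25391 - 24919\right) \left(\left(-10 + 29 \left(-32\right)\right) - 2\right) = - 50310 \left(\left(-10 - 928\right) - 2\right) = - 50310 \left(-938 - 2\right) = \left(-50310\right) \left(-940\right) = 47291400$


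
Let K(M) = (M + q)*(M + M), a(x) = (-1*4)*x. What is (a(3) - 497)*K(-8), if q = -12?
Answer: -162880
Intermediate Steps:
a(x) = -4*x
K(M) = 2*M*(-12 + M) (K(M) = (M - 12)*(M + M) = (-12 + M)*(2*M) = 2*M*(-12 + M))
(a(3) - 497)*K(-8) = (-4*3 - 497)*(2*(-8)*(-12 - 8)) = (-12 - 497)*(2*(-8)*(-20)) = -509*320 = -162880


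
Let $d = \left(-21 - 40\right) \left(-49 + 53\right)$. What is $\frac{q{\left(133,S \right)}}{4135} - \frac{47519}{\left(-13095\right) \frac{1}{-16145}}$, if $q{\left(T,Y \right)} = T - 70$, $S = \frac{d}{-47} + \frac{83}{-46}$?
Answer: $- \frac{634469483888}{10829565} \approx -58587.0$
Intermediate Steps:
$d = -244$ ($d = \left(-61\right) 4 = -244$)
$S = \frac{7323}{2162}$ ($S = - \frac{244}{-47} + \frac{83}{-46} = \left(-244\right) \left(- \frac{1}{47}\right) + 83 \left(- \frac{1}{46}\right) = \frac{244}{47} - \frac{83}{46} = \frac{7323}{2162} \approx 3.3871$)
$q{\left(T,Y \right)} = -70 + T$
$\frac{q{\left(133,S \right)}}{4135} - \frac{47519}{\left(-13095\right) \frac{1}{-16145}} = \frac{-70 + 133}{4135} - \frac{47519}{\left(-13095\right) \frac{1}{-16145}} = 63 \cdot \frac{1}{4135} - \frac{47519}{\left(-13095\right) \left(- \frac{1}{16145}\right)} = \frac{63}{4135} - \frac{47519}{\frac{2619}{3229}} = \frac{63}{4135} - \frac{153438851}{2619} = - \frac{634469483888}{10829565}$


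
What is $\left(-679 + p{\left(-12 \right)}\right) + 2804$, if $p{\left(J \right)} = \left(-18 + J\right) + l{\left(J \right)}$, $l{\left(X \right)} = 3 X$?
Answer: $2059$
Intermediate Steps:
$p{\left(J \right)} = -18 + 4 J$ ($p{\left(J \right)} = \left(-18 + J\right) + 3 J = -18 + 4 J$)
$\left(-679 + p{\left(-12 \right)}\right) + 2804 = \left(-679 + \left(-18 + 4 \left(-12\right)\right)\right) + 2804 = \left(-679 - 66\right) + 2804 = -745 + 2804 = 2059$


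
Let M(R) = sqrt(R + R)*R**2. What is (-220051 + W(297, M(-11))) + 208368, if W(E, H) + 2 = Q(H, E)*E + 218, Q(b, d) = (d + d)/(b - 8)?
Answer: -1847844433/161083 - 10673289*I*sqrt(22)/161083 ≈ -11471.0 - 310.78*I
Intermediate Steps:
Q(b, d) = 2*d/(-8 + b) (Q(b, d) = (2*d)/(-8 + b) = 2*d/(-8 + b))
M(R) = sqrt(2)*R**(5/2) (M(R) = sqrt(2*R)*R**2 = (sqrt(2)*sqrt(R))*R**2 = sqrt(2)*R**(5/2))
W(E, H) = 216 + 2*E**2/(-8 + H) (W(E, H) = -2 + ((2*E/(-8 + H))*E + 218) = -2 + (2*E**2/(-8 + H) + 218) = -2 + (218 + 2*E**2/(-8 + H)) = 216 + 2*E**2/(-8 + H))
(-220051 + W(297, M(-11))) + 208368 = (-220051 + 2*(-864 + 297**2 + 108*(sqrt(2)*(-11)**(5/2)))/(-8 + sqrt(2)*(-11)**(5/2))) + 208368 = (-220051 + 2*(-864 + 88209 + 108*(sqrt(2)*(121*I*sqrt(11))))/(-8 + sqrt(2)*(121*I*sqrt(11)))) + 208368 = (-220051 + 2*(-864 + 88209 + 108*(121*I*sqrt(22)))/(-8 + 121*I*sqrt(22))) + 208368 = (-220051 + 2*(-864 + 88209 + 13068*I*sqrt(22))/(-8 + 121*I*sqrt(22))) + 208368 = (-220051 + 2*(87345 + 13068*I*sqrt(22))/(-8 + 121*I*sqrt(22))) + 208368 = -11683 + 2*(87345 + 13068*I*sqrt(22))/(-8 + 121*I*sqrt(22))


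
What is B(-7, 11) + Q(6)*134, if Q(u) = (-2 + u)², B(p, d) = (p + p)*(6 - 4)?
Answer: 2116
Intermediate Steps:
B(p, d) = 4*p (B(p, d) = (2*p)*2 = 4*p)
B(-7, 11) + Q(6)*134 = 4*(-7) + (-2 + 6)²*134 = -28 + 4²*134 = -28 + 16*134 = -28 + 2144 = 2116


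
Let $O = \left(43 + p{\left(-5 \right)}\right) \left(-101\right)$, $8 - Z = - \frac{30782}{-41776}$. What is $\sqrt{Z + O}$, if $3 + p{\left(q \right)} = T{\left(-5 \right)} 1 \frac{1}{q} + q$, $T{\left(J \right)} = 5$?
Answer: $\frac{i \sqrt{373778639738}}{10444} \approx 58.538 i$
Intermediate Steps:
$Z = \frac{151713}{20888}$ ($Z = 8 - - \frac{30782}{-41776} = 8 - \left(-30782\right) \left(- \frac{1}{41776}\right) = 8 - \frac{15391}{20888} = \frac{151713}{20888} \approx 7.2632$)
$p{\left(q \right)} = -3 + q + \frac{5}{q}$ ($p{\left(q \right)} = -3 + \left(5 \cdot 1 \frac{1}{q} + q\right) = -3 + \left(\frac{5}{q} + q\right) = -3 + \left(q + \frac{5}{q}\right) = -3 + q + \frac{5}{q}$)
$O = -3434$ ($O = \left(43 - \left(8 + 1\right)\right) \left(-101\right) = \left(43 - 9\right) \left(-101\right) = 34 \left(-101\right) = -3434$)
$\sqrt{Z + O} = \sqrt{\frac{151713}{20888} - 3434} = \sqrt{- \frac{71577679}{20888}} = \frac{i \sqrt{373778639738}}{10444}$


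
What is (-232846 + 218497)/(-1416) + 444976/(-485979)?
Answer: 2114408885/229382088 ≈ 9.2178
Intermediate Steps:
(-232846 + 218497)/(-1416) + 444976/(-485979) = -14349*(-1/1416) + 444976*(-1/485979) = 4783/472 - 444976/485979 = 2114408885/229382088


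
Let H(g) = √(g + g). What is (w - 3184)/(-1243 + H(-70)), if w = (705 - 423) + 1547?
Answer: 1684265/1545189 + 2710*I*√35/1545189 ≈ 1.09 + 0.010376*I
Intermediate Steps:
w = 1829 (w = 282 + 1547 = 1829)
H(g) = √2*√g (H(g) = √(2*g) = √2*√g)
(w - 3184)/(-1243 + H(-70)) = (1829 - 3184)/(-1243 + √2*√(-70)) = -1355/(-1243 + √2*(I*√70)) = -1355/(-1243 + 2*I*√35)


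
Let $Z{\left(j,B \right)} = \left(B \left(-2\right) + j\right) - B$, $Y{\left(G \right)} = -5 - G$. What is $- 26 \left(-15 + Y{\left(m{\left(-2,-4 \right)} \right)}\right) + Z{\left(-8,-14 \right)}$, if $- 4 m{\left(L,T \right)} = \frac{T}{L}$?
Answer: $541$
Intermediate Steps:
$m{\left(L,T \right)} = - \frac{T}{4 L}$ ($m{\left(L,T \right)} = - \frac{T \frac{1}{L}}{4} = - \frac{T}{4 L}$)
$Z{\left(j,B \right)} = j - 3 B$ ($Z{\left(j,B \right)} = \left(- 2 B + j\right) - B = \left(j - 2 B\right) - B = j - 3 B$)
$- 26 \left(-15 + Y{\left(m{\left(-2,-4 \right)} \right)}\right) + Z{\left(-8,-14 \right)} = - 26 \left(-15 - \left(5 - - \frac{1}{-2}\right)\right) - -34 = - 26 \left(-15 - \left(5 - \left(-1\right) \left(- \frac{1}{2}\right)\right)\right) + \left(-8 + 42\right) = - 26 \left(-15 - \frac{9}{2}\right) + 34 = - \frac{26 \left(-39\right)}{2} + 34 = \left(-1\right) \left(-507\right) + 34 = 507 + 34 = 541$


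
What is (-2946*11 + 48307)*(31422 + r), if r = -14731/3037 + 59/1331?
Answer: 2019364309607856/4042247 ≈ 4.9956e+8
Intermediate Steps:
r = -19427778/4042247 (r = -14731*1/3037 + 59*(1/1331) = -14731/3037 + 59/1331 = -19427778/4042247 ≈ -4.8062)
(-2946*11 + 48307)*(31422 + r) = (-2946*11 + 48307)*(31422 - 19427778/4042247) = (-32406 + 48307)*(126996057456/4042247) = 15901*(126996057456/4042247) = 2019364309607856/4042247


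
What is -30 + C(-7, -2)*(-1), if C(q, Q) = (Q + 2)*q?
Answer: -30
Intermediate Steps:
C(q, Q) = q*(2 + Q) (C(q, Q) = (2 + Q)*q = q*(2 + Q))
-30 + C(-7, -2)*(-1) = -30 - 7*(2 - 2)*(-1) = -30 - 7*0*(-1) = -30 + 0*(-1) = -30 + 0 = -30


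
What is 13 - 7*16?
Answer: -99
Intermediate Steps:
13 - 7*16 = 13 - 112 = -99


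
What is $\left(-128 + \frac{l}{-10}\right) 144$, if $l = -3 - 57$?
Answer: $-17568$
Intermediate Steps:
$l = -60$ ($l = -3 - 57 = -60$)
$\left(-128 + \frac{l}{-10}\right) 144 = \left(-128 - \frac{60}{-10}\right) 144 = \left(-128 - -6\right) 144 = \left(-128 + 6\right) 144 = \left(-122\right) 144 = -17568$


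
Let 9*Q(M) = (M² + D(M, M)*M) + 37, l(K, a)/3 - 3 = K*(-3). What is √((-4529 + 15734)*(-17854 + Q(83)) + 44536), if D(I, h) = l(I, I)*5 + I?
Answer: I*√564116009 ≈ 23751.0*I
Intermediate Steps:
l(K, a) = 9 - 9*K (l(K, a) = 9 + 3*(K*(-3)) = 9 + 3*(-3*K) = 9 - 9*K)
D(I, h) = 45 - 44*I (D(I, h) = (9 - 9*I)*5 + I = (45 - 45*I) + I = 45 - 44*I)
Q(M) = 37/9 + M²/9 + M*(45 - 44*M)/9 (Q(M) = ((M² + (45 - 44*M)*M) + 37)/9 = ((M² + M*(45 - 44*M)) + 37)/9 = (37 + M² + M*(45 - 44*M))/9 = 37/9 + M²/9 + M*(45 - 44*M)/9)
√((-4529 + 15734)*(-17854 + Q(83)) + 44536) = √((-4529 + 15734)*(-17854 + (37/9 + 5*83 - 43/9*83²)) + 44536) = √(11205*(-17854 + (37/9 + 415 - 43/9*6889)) + 44536) = √(11205*(-17854 + (37/9 + 415 - 296227/9)) + 44536) = √(11205*(-17854 - 32495) + 44536) = √(11205*(-50349) + 44536) = √(-564160545 + 44536) = √(-564116009) = I*√564116009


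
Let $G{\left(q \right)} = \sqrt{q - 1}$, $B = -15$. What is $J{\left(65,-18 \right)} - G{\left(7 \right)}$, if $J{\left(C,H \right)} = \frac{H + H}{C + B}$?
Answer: $- \frac{18}{25} - \sqrt{6} \approx -3.1695$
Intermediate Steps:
$J{\left(C,H \right)} = \frac{2 H}{-15 + C}$ ($J{\left(C,H \right)} = \frac{H + H}{C - 15} = \frac{2 H}{-15 + C}$)
$G{\left(q \right)} = \sqrt{-1 + q}$
$J{\left(65,-18 \right)} - G{\left(7 \right)} = 2 \left(-18\right) \frac{1}{-15 + 65} - \sqrt{-1 + 7} = 2 \left(-18\right) \frac{1}{50} - \sqrt{6} = - \frac{18}{25} - \sqrt{6}$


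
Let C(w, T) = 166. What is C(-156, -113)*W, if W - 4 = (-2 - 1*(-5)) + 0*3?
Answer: 1162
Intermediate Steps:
W = 7 (W = 4 + ((-2 - 1*(-5)) + 0*3) = 4 + ((-2 + 5) + 0) = 4 + (3 + 0) = 4 + 3 = 7)
C(-156, -113)*W = 166*7 = 1162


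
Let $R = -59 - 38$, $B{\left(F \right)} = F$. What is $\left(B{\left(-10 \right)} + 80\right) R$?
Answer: $-6790$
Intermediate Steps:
$R = -97$
$\left(B{\left(-10 \right)} + 80\right) R = \left(-10 + 80\right) \left(-97\right) = 70 \left(-97\right) = -6790$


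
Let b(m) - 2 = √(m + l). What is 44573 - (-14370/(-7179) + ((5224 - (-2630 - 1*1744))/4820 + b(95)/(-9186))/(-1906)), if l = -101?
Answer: 2250253546678467241/50486943939540 - I*√6/17508516 ≈ 44571.0 - 1.399e-7*I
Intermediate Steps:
b(m) = 2 + √(-101 + m) (b(m) = 2 + √(m - 101) = 2 + √(-101 + m))
44573 - (-14370/(-7179) + ((5224 - (-2630 - 1*1744))/4820 + b(95)/(-9186))/(-1906)) = 44573 - (-14370/(-7179) + ((5224 - (-2630 - 1*1744))/4820 + (2 + √(-101 + 95))/(-9186))/(-1906)) = 44573 - (-14370*(-1/7179) + ((5224 - (-2630 - 1744))*(1/4820) + (2 + √(-6))*(-1/9186))*(-1/1906)) = 44573 - (4790/2393 + ((5224 - 1*(-4374))*(1/4820) + (2 + I*√6)*(-1/9186))*(-1/1906)) = 44573 - (4790/2393 + ((5224 + 4374)*(1/4820) + (-1/4593 - I*√6/9186))*(-1/1906)) = 44573 - (4790/2393 + (9598*(1/4820) + (-1/4593 - I*√6/9186))*(-1/1906)) = 44573 - (4790/2393 + (4799/2410 + (-1/4593 - I*√6/9186))*(-1/1906)) = 44573 - (4790/2393 + (22039397/11069130 - I*√6/9186)*(-1/1906)) = 44573 - (4790/2393 + (-22039397/21097761780 + I*√6/17508516)) = 44573 - (101005538649179/50486943939540 + I*√6/17508516) = 44573 + (-101005538649179/50486943939540 - I*√6/17508516) = 2250253546678467241/50486943939540 - I*√6/17508516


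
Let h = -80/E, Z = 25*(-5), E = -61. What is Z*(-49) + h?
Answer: 373705/61 ≈ 6126.3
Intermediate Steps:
Z = -125
h = 80/61 (h = -80/(-61) = -80*(-1/61) = 80/61 ≈ 1.3115)
Z*(-49) + h = -125*(-49) + 80/61 = 6125 + 80/61 = 373705/61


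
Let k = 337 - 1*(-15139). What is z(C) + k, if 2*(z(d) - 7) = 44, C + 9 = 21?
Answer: 15505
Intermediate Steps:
C = 12 (C = -9 + 21 = 12)
z(d) = 29 (z(d) = 7 + (½)*44 = 7 + 22 = 29)
k = 15476 (k = 337 + 15139 = 15476)
z(C) + k = 29 + 15476 = 15505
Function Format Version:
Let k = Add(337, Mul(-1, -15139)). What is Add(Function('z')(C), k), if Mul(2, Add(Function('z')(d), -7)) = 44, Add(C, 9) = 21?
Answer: 15505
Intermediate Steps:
C = 12 (C = Add(-9, 21) = 12)
Function('z')(d) = 29 (Function('z')(d) = Add(7, Mul(Rational(1, 2), 44)) = Add(7, 22) = 29)
k = 15476 (k = Add(337, 15139) = 15476)
Add(Function('z')(C), k) = Add(29, 15476) = 15505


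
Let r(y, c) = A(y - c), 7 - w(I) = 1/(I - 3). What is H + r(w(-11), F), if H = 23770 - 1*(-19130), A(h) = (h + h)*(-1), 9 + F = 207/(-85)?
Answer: 25503477/595 ≈ 42863.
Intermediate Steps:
w(I) = 7 - 1/(-3 + I) (w(I) = 7 - 1/(I - 3) = 7 - 1/(-3 + I))
F = -972/85 (F = -9 + 207/(-85) = -9 + 207*(-1/85) = -9 - 207/85 = -972/85 ≈ -11.435)
A(h) = -2*h (A(h) = (2*h)*(-1) = -2*h)
r(y, c) = -2*y + 2*c (r(y, c) = -2*(y - c) = -2*y + 2*c)
H = 42900 (H = 23770 + 19130 = 42900)
H + r(w(-11), F) = 42900 + (-2*(-22 + 7*(-11))/(-3 - 11) + 2*(-972/85)) = 42900 + (-2*(-22 - 77)/(-14) - 1944/85) = 42900 + (-(-1)*(-99)/7 - 1944/85) = 42900 + (-2*99/14 - 1944/85) = 42900 + (-99/7 - 1944/85) = 42900 - 22023/595 = 25503477/595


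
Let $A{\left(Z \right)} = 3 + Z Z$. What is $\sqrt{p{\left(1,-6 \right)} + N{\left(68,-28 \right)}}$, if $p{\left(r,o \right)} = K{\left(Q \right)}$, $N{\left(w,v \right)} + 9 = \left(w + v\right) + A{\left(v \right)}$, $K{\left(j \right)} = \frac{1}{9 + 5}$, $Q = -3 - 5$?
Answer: $\frac{\sqrt{160342}}{14} \approx 28.602$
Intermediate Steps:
$A{\left(Z \right)} = 3 + Z^{2}$
$Q = -8$
$K{\left(j \right)} = \frac{1}{14}$
$N{\left(w,v \right)} = -6 + v + w + v^{2}$ ($N{\left(w,v \right)} = -9 + \left(\left(w + v\right) + \left(3 + v^{2}\right)\right) = -9 + \left(\left(v + w\right) + \left(3 + v^{2}\right)\right) = -9 + \left(3 + v + w + v^{2}\right) = -6 + v + w + v^{2}$)
$p{\left(r,o \right)} = \frac{1}{14}$
$\sqrt{p{\left(1,-6 \right)} + N{\left(68,-28 \right)}} = \sqrt{\frac{1}{14} + \left(-6 - 28 + 68 + \left(-28\right)^{2}\right)} = \sqrt{\frac{1}{14} + \left(-6 - 28 + 68 + 784\right)} = \sqrt{\frac{1}{14} + 818} = \sqrt{\frac{11453}{14}} = \frac{\sqrt{160342}}{14}$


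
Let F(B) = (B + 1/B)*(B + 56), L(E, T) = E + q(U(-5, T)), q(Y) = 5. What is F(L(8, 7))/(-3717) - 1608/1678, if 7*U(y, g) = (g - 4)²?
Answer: -16230518/13513773 ≈ -1.2010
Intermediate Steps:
U(y, g) = (-4 + g)²/7 (U(y, g) = (g - 4)²/7 = (-4 + g)²/7)
L(E, T) = 5 + E (L(E, T) = E + 5 = 5 + E)
F(B) = (56 + B)*(B + 1/B) (F(B) = (B + 1/B)*(56 + B) = (56 + B)*(B + 1/B))
F(L(8, 7))/(-3717) - 1608/1678 = (1 + (5 + 8)² + 56*(5 + 8) + 56/(5 + 8))/(-3717) - 1608/1678 = (1 + 13² + 56*13 + 56/13)*(-1/3717) - 1608*1/1678 = (1 + 169 + 728 + 56*(1/13))*(-1/3717) - 804/839 = (1 + 169 + 728 + 56/13)*(-1/3717) - 804/839 = (11730/13)*(-1/3717) - 804/839 = -3910/16107 - 804/839 = -16230518/13513773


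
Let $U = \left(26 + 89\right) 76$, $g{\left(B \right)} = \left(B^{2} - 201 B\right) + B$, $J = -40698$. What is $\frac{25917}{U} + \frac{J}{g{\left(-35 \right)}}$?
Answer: $- \frac{4072377}{2053900} \approx -1.9828$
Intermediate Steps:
$g{\left(B \right)} = B^{2} - 200 B$
$U = 8740$ ($U = 115 \cdot 76 = 8740$)
$\frac{25917}{U} + \frac{J}{g{\left(-35 \right)}} = \frac{25917}{8740} - \frac{40698}{\left(-35\right) \left(-200 - 35\right)} = 25917 \cdot \frac{1}{8740} - \frac{40698}{\left(-35\right) \left(-235\right)} = \frac{25917}{8740} - \frac{40698}{8225} = \frac{25917}{8740} - \frac{5814}{1175} = - \frac{4072377}{2053900}$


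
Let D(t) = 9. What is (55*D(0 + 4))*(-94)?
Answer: -46530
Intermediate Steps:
(55*D(0 + 4))*(-94) = (55*9)*(-94) = 495*(-94) = -46530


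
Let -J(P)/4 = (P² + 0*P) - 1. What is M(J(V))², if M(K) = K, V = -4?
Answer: 3600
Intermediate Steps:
J(P) = 4 - 4*P² (J(P) = -4*((P² + 0*P) - 1) = -4*((P² + 0) - 1) = -4*(P² - 1) = -4*(-1 + P²) = 4 - 4*P²)
M(J(V))² = (4 - 4*(-4)²)² = (4 - 4*16)² = (4 - 64)² = (-60)² = 3600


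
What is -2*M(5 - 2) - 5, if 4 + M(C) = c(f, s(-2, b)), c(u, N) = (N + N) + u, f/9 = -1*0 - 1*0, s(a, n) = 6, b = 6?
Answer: -21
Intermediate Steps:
f = 0 (f = 9*(-1*0 - 1*0) = 9*(0 + 0) = 9*0 = 0)
c(u, N) = u + 2*N (c(u, N) = 2*N + u = u + 2*N)
M(C) = 8 (M(C) = -4 + (0 + 2*6) = -4 + (0 + 12) = -4 + 12 = 8)
-2*M(5 - 2) - 5 = -2*8 - 5 = -16 - 5 = -21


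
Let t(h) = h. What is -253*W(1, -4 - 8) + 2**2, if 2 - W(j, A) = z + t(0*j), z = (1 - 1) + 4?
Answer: 510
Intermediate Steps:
z = 4 (z = 0 + 4 = 4)
W(j, A) = -2 (W(j, A) = 2 - (4 + 0*j) = 2 - (4 + 0) = 2 - 1*4 = 2 - 4 = -2)
-253*W(1, -4 - 8) + 2**2 = -253*(-2) + 2**2 = 506 + 4 = 510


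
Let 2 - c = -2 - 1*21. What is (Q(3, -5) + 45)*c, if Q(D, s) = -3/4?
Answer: 4425/4 ≈ 1106.3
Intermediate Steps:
Q(D, s) = -¾ (Q(D, s) = -3*¼ = -¾)
c = 25 (c = 2 - (-2 - 1*21) = 2 - (-2 - 21) = 2 - 1*(-23) = 2 + 23 = 25)
(Q(3, -5) + 45)*c = (-¾ + 45)*25 = (177/4)*25 = 4425/4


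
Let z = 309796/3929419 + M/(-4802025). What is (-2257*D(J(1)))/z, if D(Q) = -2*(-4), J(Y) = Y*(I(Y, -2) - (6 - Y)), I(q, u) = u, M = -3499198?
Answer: -170350851172932300/7618731621431 ≈ -22359.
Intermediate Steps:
z = 15237463242862/18869168273475 (z = 309796/3929419 - 3499198/(-4802025) = 309796*(1/3929419) - 3499198*(-1/4802025) = 309796/3929419 + 3499198/4802025 = 15237463242862/18869168273475 ≈ 0.80753)
J(Y) = Y*(-8 + Y) (J(Y) = Y*(-2 - (6 - Y)) = Y*(-2 + (-6 + Y)) = Y*(-8 + Y))
D(Q) = 8
(-2257*D(J(1)))/z = (-2257*8)/(15237463242862/18869168273475) = -18056*18869168273475/15237463242862 = -170350851172932300/7618731621431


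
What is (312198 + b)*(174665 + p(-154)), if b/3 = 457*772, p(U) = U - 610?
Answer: 238350449610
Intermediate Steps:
p(U) = -610 + U
b = 1058412 (b = 3*(457*772) = 3*352804 = 1058412)
(312198 + b)*(174665 + p(-154)) = (312198 + 1058412)*(174665 + (-610 - 154)) = 1370610*(174665 - 764) = 1370610*173901 = 238350449610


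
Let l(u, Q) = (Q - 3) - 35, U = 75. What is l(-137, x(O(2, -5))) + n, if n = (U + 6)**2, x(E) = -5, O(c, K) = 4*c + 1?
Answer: 6518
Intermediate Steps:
O(c, K) = 1 + 4*c
l(u, Q) = -38 + Q (l(u, Q) = (-3 + Q) - 35 = -38 + Q)
n = 6561 (n = (75 + 6)**2 = 81**2 = 6561)
l(-137, x(O(2, -5))) + n = (-38 - 5) + 6561 = -43 + 6561 = 6518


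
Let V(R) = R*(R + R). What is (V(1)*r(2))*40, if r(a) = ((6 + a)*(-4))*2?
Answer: -5120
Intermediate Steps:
r(a) = -48 - 8*a (r(a) = (-24 - 4*a)*2 = -48 - 8*a)
V(R) = 2*R² (V(R) = R*(2*R) = 2*R²)
(V(1)*r(2))*40 = ((2*1²)*(-48 - 8*2))*40 = ((2*1)*(-48 - 16))*40 = (2*(-64))*40 = -128*40 = -5120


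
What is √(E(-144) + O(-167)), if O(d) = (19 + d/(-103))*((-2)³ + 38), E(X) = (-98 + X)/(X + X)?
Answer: √946378729/1236 ≈ 24.889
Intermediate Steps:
E(X) = (-98 + X)/(2*X) (E(X) = (-98 + X)/((2*X)) = (-98 + X)*(1/(2*X)) = (-98 + X)/(2*X))
O(d) = 570 - 30*d/103 (O(d) = (19 + d*(-1/103))*(-8 + 38) = (19 - d/103)*30 = 570 - 30*d/103)
√(E(-144) + O(-167)) = √((½)*(-98 - 144)/(-144) + (570 - 30/103*(-167))) = √((½)*(-1/144)*(-242) + (570 + 5010/103)) = √(121/144 + 63720/103) = √(9188143/14832) = √946378729/1236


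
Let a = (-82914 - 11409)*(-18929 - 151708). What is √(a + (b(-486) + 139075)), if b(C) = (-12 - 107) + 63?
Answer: √16095132770 ≈ 1.2687e+5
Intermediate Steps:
b(C) = -56 (b(C) = -119 + 63 = -56)
a = 16094993751 (a = -94323*(-170637) = 16094993751)
√(a + (b(-486) + 139075)) = √(16094993751 + (-56 + 139075)) = √(16094993751 + 139019) = √16095132770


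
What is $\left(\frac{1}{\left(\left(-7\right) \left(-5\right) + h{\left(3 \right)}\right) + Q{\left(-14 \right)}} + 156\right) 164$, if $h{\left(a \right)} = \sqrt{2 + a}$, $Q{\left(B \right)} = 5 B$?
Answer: $\frac{1560337}{61} - \frac{41 \sqrt{5}}{305} \approx 25579.0$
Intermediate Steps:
$\left(\frac{1}{\left(\left(-7\right) \left(-5\right) + h{\left(3 \right)}\right) + Q{\left(-14 \right)}} + 156\right) 164 = \left(\frac{1}{\left(\left(-7\right) \left(-5\right) + \sqrt{2 + 3}\right) + 5 \left(-14\right)} + 156\right) 164 = \left(\frac{1}{\left(35 + \sqrt{5}\right) - 70} + 156\right) 164 = \left(\frac{1}{-35 + \sqrt{5}} + 156\right) 164 = \left(156 + \frac{1}{-35 + \sqrt{5}}\right) 164 = 25584 + \frac{164}{-35 + \sqrt{5}}$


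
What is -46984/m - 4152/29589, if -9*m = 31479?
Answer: 196526752/14784637 ≈ 13.293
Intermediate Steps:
m = -10493/3 (m = -⅑*31479 = -10493/3 ≈ -3497.7)
-46984/m - 4152/29589 = -46984/(-10493/3) - 4152/29589 = -46984*(-3/10493) - 4152*1/29589 = 20136/1499 - 1384/9863 = 196526752/14784637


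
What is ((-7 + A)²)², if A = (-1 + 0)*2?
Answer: 6561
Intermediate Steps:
A = -2 (A = -1*2 = -2)
((-7 + A)²)² = ((-7 - 2)²)² = ((-9)²)² = 81² = 6561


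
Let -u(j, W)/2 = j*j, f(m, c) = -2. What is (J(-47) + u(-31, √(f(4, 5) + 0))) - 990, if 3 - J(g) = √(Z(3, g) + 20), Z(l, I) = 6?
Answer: -2909 - √26 ≈ -2914.1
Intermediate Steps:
u(j, W) = -2*j² (u(j, W) = -2*j*j = -2*j²)
J(g) = 3 - √26 (J(g) = 3 - √(6 + 20) = 3 - √26)
(J(-47) + u(-31, √(f(4, 5) + 0))) - 990 = ((3 - √26) - 2*(-31)²) - 990 = ((3 - √26) - 2*961) - 990 = ((3 - √26) - 1922) - 990 = (-1919 - √26) - 990 = -2909 - √26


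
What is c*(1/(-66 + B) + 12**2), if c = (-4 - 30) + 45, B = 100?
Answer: 53867/34 ≈ 1584.3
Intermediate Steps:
c = 11 (c = -34 + 45 = 11)
c*(1/(-66 + B) + 12**2) = 11*(1/(-66 + 100) + 12**2) = 11*(1/34 + 144) = 11*(4897/34) = 53867/34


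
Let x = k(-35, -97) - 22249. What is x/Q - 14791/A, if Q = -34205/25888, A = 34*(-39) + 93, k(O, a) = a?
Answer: 713788100939/42174765 ≈ 16925.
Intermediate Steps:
A = -1233 (A = -1326 + 93 = -1233)
Q = -34205/25888 (Q = -34205*1/25888 = -34205/25888 ≈ -1.3213)
x = -22346 (x = -97 - 22249 = -22346)
x/Q - 14791/A = -22346/(-34205/25888) - 14791/(-1233) = -22346*(-25888/34205) - 14791*(-1/1233) = 578493248/34205 + 14791/1233 = 713788100939/42174765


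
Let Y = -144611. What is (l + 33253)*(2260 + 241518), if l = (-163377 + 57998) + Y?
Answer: -52835712386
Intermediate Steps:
l = -249990 (l = (-163377 + 57998) - 144611 = -105379 - 144611 = -249990)
(l + 33253)*(2260 + 241518) = (-249990 + 33253)*(2260 + 241518) = -216737*243778 = -52835712386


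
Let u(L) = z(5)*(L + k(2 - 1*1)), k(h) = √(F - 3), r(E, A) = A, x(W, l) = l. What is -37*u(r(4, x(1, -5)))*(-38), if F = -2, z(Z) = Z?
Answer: -35150 + 7030*I*√5 ≈ -35150.0 + 15720.0*I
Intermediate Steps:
k(h) = I*√5 (k(h) = √(-2 - 3) = √(-5) = I*√5)
u(L) = 5*L + 5*I*√5 (u(L) = 5*(L + I*√5) = 5*L + 5*I*√5)
-37*u(r(4, x(1, -5)))*(-38) = -37*(5*(-5) + 5*I*√5)*(-38) = -37*(-25 + 5*I*√5)*(-38) = (925 - 185*I*√5)*(-38) = -35150 + 7030*I*√5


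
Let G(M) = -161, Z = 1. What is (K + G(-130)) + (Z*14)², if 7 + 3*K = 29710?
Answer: 9936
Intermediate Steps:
K = 9901 (K = -7/3 + (⅓)*29710 = -7/3 + 29710/3 = 9901)
(K + G(-130)) + (Z*14)² = (9901 - 161) + (1*14)² = 9740 + 14² = 9740 + 196 = 9936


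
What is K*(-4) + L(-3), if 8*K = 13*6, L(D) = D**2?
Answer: -30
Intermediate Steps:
K = 39/4 (K = (13*6)/8 = (1/8)*78 = 39/4 ≈ 9.7500)
K*(-4) + L(-3) = (39/4)*(-4) + (-3)**2 = -39 + 9 = -30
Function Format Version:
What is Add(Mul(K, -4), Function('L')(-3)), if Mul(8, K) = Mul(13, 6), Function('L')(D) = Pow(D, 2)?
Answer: -30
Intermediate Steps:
K = Rational(39, 4) (K = Mul(Rational(1, 8), Mul(13, 6)) = Mul(Rational(1, 8), 78) = Rational(39, 4) ≈ 9.7500)
Add(Mul(K, -4), Function('L')(-3)) = Add(Mul(Rational(39, 4), -4), Pow(-3, 2)) = Add(-39, 9) = -30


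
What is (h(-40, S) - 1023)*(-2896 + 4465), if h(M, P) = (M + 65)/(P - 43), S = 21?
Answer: -35351139/22 ≈ -1.6069e+6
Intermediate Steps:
h(M, P) = (65 + M)/(-43 + P)
(h(-40, S) - 1023)*(-2896 + 4465) = ((65 - 40)/(-43 + 21) - 1023)*(-2896 + 4465) = (25/(-22) - 1023)*1569 = (-1/22*25 - 1023)*1569 = (-25/22 - 1023)*1569 = -22531/22*1569 = -35351139/22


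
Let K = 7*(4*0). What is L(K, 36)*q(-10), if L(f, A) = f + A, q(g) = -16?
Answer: -576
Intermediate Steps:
K = 0 (K = 7*0 = 0)
L(f, A) = A + f
L(K, 36)*q(-10) = (36 + 0)*(-16) = 36*(-16) = -576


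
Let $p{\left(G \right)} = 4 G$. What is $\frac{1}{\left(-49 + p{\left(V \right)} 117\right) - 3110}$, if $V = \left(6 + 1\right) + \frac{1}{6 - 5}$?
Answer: $\frac{1}{585} \approx 0.0017094$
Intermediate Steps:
$V = 8$ ($V = 7 + 1^{-1} = 7 + 1 = 8$)
$\frac{1}{\left(-49 + p{\left(V \right)} 117\right) - 3110} = \frac{1}{\left(-49 + 4 \cdot 8 \cdot 117\right) - 3110} = \frac{1}{\left(-49 + 32 \cdot 117\right) - 3110} = \frac{1}{\left(-49 + 3744\right) - 3110} = \frac{1}{3695 - 3110} = \frac{1}{585}$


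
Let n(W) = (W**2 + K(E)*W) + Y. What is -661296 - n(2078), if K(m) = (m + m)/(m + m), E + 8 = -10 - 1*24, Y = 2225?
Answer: -4983683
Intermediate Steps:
E = -42 (E = -8 + (-10 - 1*24) = -8 + (-10 - 24) = -8 - 34 = -42)
K(m) = 1 (K(m) = (2*m)/((2*m)) = (2*m)*(1/(2*m)) = 1)
n(W) = 2225 + W + W**2 (n(W) = (W**2 + 1*W) + 2225 = (W**2 + W) + 2225 = (W + W**2) + 2225 = 2225 + W + W**2)
-661296 - n(2078) = -661296 - (2225 + 2078 + 2078**2) = -661296 - (2225 + 2078 + 4318084) = -661296 - 1*4322387 = -661296 - 4322387 = -4983683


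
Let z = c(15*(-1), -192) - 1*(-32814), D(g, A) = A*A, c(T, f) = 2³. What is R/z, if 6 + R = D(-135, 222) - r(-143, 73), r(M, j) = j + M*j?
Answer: 29822/16411 ≈ 1.8172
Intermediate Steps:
c(T, f) = 8
D(g, A) = A²
z = 32822 (z = 8 - 1*(-32814) = 8 + 32814 = 32822)
R = 59644 (R = -6 + (222² - 73*(1 - 143)) = -6 + (49284 - 73*(-142)) = -6 + (49284 - 1*(-10366)) = -6 + (49284 + 10366) = -6 + 59650 = 59644)
R/z = 59644/32822 = 59644*(1/32822) = 29822/16411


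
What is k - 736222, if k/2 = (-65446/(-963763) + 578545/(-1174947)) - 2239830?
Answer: -5906311585702966748/1132370445561 ≈ -5.2159e+6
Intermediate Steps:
k = -5072635551531156206/1132370445561 (k = 2*((-65446/(-963763) + 578545/(-1174947)) - 2239830) = 2*((-65446*(-1/963763) + 578545*(-1/1174947)) - 2239830) = 2*((65446/963763 - 578545/1174947) - 2239830) = 2*(-480684683473/1132370445561 - 2239830) = 2*(-2536317775765578103/1132370445561) = -5072635551531156206/1132370445561 ≈ -4.4797e+6)
k - 736222 = -5072635551531156206/1132370445561 - 736222 = -5906311585702966748/1132370445561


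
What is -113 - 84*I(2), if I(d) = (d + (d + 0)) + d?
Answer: -617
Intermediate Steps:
I(d) = 3*d (I(d) = (d + d) + d = 2*d + d = 3*d)
-113 - 84*I(2) = -113 - 252*2 = -113 - 84*6 = -113 - 504 = -617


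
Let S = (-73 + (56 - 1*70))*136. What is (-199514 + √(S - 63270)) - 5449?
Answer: -204963 + I*√75102 ≈ -2.0496e+5 + 274.05*I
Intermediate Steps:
S = -11832 (S = (-73 + (56 - 70))*136 = (-73 - 14)*136 = -87*136 = -11832)
(-199514 + √(S - 63270)) - 5449 = (-199514 + √(-11832 - 63270)) - 5449 = (-199514 + √(-75102)) - 5449 = (-199514 + I*√75102) - 5449 = -204963 + I*√75102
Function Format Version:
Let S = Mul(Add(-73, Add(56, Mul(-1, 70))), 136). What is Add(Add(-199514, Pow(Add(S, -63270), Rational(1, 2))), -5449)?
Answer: Add(-204963, Mul(I, Pow(75102, Rational(1, 2)))) ≈ Add(-2.0496e+5, Mul(274.05, I))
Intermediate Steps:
S = -11832 (S = Mul(Add(-73, Add(56, -70)), 136) = Mul(Add(-73, -14), 136) = Mul(-87, 136) = -11832)
Add(Add(-199514, Pow(Add(S, -63270), Rational(1, 2))), -5449) = Add(Add(-199514, Pow(Add(-11832, -63270), Rational(1, 2))), -5449) = Add(Add(-199514, Pow(-75102, Rational(1, 2))), -5449) = Add(Add(-199514, Mul(I, Pow(75102, Rational(1, 2)))), -5449) = Add(-204963, Mul(I, Pow(75102, Rational(1, 2))))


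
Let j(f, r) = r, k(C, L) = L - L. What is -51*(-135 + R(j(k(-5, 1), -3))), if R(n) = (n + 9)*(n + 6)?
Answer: 5967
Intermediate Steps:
k(C, L) = 0
R(n) = (6 + n)*(9 + n) (R(n) = (9 + n)*(6 + n) = (6 + n)*(9 + n))
-51*(-135 + R(j(k(-5, 1), -3))) = -51*(-135 + (54 + (-3)**2 + 15*(-3))) = -51*(-135 + (54 + 9 - 45)) = -51*(-135 + 18) = -51*(-117) = 5967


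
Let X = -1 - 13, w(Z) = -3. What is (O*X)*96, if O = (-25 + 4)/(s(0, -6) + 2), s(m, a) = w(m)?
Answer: -28224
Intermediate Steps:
s(m, a) = -3
O = 21 (O = (-25 + 4)/(-3 + 2) = -21/(-1) = -21*(-1) = 21)
X = -14
(O*X)*96 = (21*(-14))*96 = -294*96 = -28224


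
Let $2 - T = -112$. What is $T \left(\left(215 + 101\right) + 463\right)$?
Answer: $88806$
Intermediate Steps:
$T = 114$ ($T = 2 - -112 = 2 + 112 = 114$)
$T \left(\left(215 + 101\right) + 463\right) = 114 \left(\left(215 + 101\right) + 463\right) = 114 \left(316 + 463\right) = 114 \cdot 779 = 88806$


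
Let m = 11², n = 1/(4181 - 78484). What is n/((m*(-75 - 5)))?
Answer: 1/719253040 ≈ 1.3903e-9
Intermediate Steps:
n = -1/74303 (n = 1/(-74303) = -1/74303 ≈ -1.3458e-5)
m = 121
n/((m*(-75 - 5))) = -1/(121*(-75 - 5))/74303 = -1/(74303*(121*(-80))) = -1/74303/(-9680) = -1/74303*(-1/9680) = 1/719253040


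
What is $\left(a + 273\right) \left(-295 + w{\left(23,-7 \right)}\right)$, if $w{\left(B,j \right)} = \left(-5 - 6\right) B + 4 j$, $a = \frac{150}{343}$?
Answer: $- \frac{54022464}{343} \approx -1.575 \cdot 10^{5}$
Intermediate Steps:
$a = \frac{150}{343}$ ($a = 150 \cdot \frac{1}{343} = \frac{150}{343} \approx 0.43732$)
$w{\left(B,j \right)} = - 11 B + 4 j$
$\left(a + 273\right) \left(-295 + w{\left(23,-7 \right)}\right) = \left(\frac{150}{343} + 273\right) \left(-295 + \left(\left(-11\right) 23 + 4 \left(-7\right)\right)\right) = \frac{93789 \left(-295 - 281\right)}{343} = \frac{93789}{343} \left(-576\right) = - \frac{54022464}{343}$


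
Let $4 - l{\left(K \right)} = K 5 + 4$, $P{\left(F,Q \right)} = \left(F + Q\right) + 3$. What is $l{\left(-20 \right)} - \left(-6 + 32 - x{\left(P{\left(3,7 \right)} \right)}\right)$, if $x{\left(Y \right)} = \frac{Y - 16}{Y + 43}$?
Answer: $\frac{4141}{56} \approx 73.946$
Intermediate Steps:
$P{\left(F,Q \right)} = 3 + F + Q$
$x{\left(Y \right)} = \frac{-16 + Y}{43 + Y}$
$l{\left(K \right)} = - 5 K$ ($l{\left(K \right)} = 4 - \left(K 5 + 4\right) = 4 - \left(5 K + 4\right) = 4 - \left(4 + 5 K\right) = - 5 K$)
$l{\left(-20 \right)} - \left(-6 + 32 - x{\left(P{\left(3,7 \right)} \right)}\right) = \left(-5\right) \left(-20\right) - \left(-6 + 32 - \frac{-16 + \left(3 + 3 + 7\right)}{43 + \left(3 + 3 + 7\right)}\right) = 100 + \left(\frac{-16 + 13}{43 + 13} - \left(32 - 6\right)\right) = 100 - \left(26 - \frac{1}{56} \left(-3\right)\right) = 100 + \left(\frac{1}{56} \left(-3\right) - 26\right) = 100 - \frac{1459}{56} = \frac{4141}{56}$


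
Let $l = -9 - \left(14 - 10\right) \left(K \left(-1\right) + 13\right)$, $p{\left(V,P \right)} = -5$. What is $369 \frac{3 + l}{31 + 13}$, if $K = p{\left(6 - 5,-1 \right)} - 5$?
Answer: $- \frac{18081}{22} \approx -821.86$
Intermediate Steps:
$K = -10$ ($K = -5 - 5 = -10$)
$l = -101$ ($l = -9 - \left(14 - 10\right) \left(\left(-10\right) \left(-1\right) + 13\right) = -9 - 4 \left(10 + 13\right) = -9 - 4 \cdot 23 = -9 - 92 = -101$)
$369 \frac{3 + l}{31 + 13} = 369 \frac{3 - 101}{31 + 13} = 369 \left(- \frac{98}{44}\right) = 369 \left(\left(-98\right) \frac{1}{44}\right) = 369 \left(- \frac{49}{22}\right) = - \frac{18081}{22}$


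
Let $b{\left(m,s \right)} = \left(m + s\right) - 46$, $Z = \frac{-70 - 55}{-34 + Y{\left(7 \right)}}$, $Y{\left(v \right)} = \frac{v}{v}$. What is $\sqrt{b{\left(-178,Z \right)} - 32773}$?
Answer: $\frac{38 i \sqrt{24882}}{33} \approx 181.64 i$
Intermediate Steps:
$Y{\left(v \right)} = 1$
$Z = \frac{125}{33}$ ($Z = \frac{-70 - 55}{-34 + 1} = - \frac{125}{-33} = \left(-125\right) \left(- \frac{1}{33}\right) = \frac{125}{33} \approx 3.7879$)
$b{\left(m,s \right)} = -46 + m + s$
$\sqrt{b{\left(-178,Z \right)} - 32773} = \sqrt{\left(-46 - 178 + \frac{125}{33}\right) - 32773} = \sqrt{- \frac{7267}{33} - 32773} = \sqrt{- \frac{1088776}{33}} = \frac{38 i \sqrt{24882}}{33}$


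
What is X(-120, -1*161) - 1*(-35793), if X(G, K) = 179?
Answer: 35972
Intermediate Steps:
X(-120, -1*161) - 1*(-35793) = 179 - 1*(-35793) = 179 + 35793 = 35972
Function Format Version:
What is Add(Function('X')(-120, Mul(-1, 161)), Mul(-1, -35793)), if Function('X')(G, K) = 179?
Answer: 35972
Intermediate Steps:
Add(Function('X')(-120, Mul(-1, 161)), Mul(-1, -35793)) = Add(179, Mul(-1, -35793)) = Add(179, 35793) = 35972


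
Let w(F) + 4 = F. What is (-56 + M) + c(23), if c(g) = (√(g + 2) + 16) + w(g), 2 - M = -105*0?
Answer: -14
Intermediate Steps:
w(F) = -4 + F
M = 2 (M = 2 - (-15)*7*0 = 2 - (-15)*0 = 2 - 1*0 = 2 + 0 = 2)
c(g) = 12 + g + √(2 + g) (c(g) = (√(g + 2) + 16) + (-4 + g) = (√(2 + g) + 16) + (-4 + g) = (16 + √(2 + g)) + (-4 + g) = 12 + g + √(2 + g))
(-56 + M) + c(23) = (-56 + 2) + (12 + 23 + √(2 + 23)) = -54 + (12 + 23 + √25) = -54 + (12 + 23 + 5) = -54 + 40 = -14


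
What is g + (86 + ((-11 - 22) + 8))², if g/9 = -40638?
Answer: -362021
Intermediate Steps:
g = -365742 (g = 9*(-40638) = -365742)
g + (86 + ((-11 - 22) + 8))² = -365742 + (86 + ((-11 - 22) + 8))² = -365742 + (86 + (-33 + 8))² = -365742 + (86 - 25)² = -365742 + 61² = -365742 + 3721 = -362021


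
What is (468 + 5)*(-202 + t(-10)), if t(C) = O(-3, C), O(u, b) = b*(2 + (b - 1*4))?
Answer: -38786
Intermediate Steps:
O(u, b) = b*(-2 + b) (O(u, b) = b*(2 + (b - 4)) = b*(2 + (-4 + b)) = b*(-2 + b))
t(C) = C*(-2 + C)
(468 + 5)*(-202 + t(-10)) = (468 + 5)*(-202 - 10*(-2 - 10)) = 473*(-202 - 10*(-12)) = 473*(-202 + 120) = 473*(-82) = -38786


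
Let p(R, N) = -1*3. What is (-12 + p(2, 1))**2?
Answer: 225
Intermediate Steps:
p(R, N) = -3
(-12 + p(2, 1))**2 = (-12 - 3)**2 = (-15)**2 = 225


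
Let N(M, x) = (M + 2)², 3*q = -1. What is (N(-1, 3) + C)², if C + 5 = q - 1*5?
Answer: 784/9 ≈ 87.111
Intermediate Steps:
q = -⅓ (q = (⅓)*(-1) = -⅓ ≈ -0.33333)
C = -31/3 (C = -5 + (-⅓ - 1*5) = -5 + (-⅓ - 5) = -5 - 16/3 = -31/3 ≈ -10.333)
N(M, x) = (2 + M)²
(N(-1, 3) + C)² = ((2 - 1)² - 31/3)² = (1² - 31/3)² = (1 - 31/3)² = (-28/3)² = 784/9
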